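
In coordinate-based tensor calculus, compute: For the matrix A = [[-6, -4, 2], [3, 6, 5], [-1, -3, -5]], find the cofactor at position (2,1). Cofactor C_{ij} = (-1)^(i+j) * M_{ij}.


To find cofactor C_{21}, delete row 2 and column 1.
The resulting 2x2 submatrix is: [[-4, 2], [-3, -5]]
Minor M_{21} = -4*-5 - 2*-3
  = 20 - -6 = 26
Sign = (-1)^(2+1) = (-1)^3 = -1
Cofactor C_{21} = -1 * 26 = -26

-26


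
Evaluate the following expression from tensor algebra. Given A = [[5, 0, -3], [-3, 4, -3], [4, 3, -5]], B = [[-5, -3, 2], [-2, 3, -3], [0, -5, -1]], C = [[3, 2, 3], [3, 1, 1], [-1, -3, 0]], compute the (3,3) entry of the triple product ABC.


(ABC)_{33} = sum_m (AB)_{3m} C_{m3}. First compute row 3 of AB.
(AB)_{31} = 4*-5 + 3*-2 + -5*0 = -26
(AB)_{32} = 4*-3 + 3*3 + -5*-5 = 22
(AB)_{33} = 4*2 + 3*-3 + -5*-1 = 4
Now contract with column 3 of C:
(AB)_{31} * C_{13} = -26 * 3 = -78
(AB)_{32} * C_{23} = 22 * 1 = 22
(AB)_{33} * C_{33} = 4 * 0 = 0
(ABC)_{33} = -78 + 22 + 0 = -56

-56


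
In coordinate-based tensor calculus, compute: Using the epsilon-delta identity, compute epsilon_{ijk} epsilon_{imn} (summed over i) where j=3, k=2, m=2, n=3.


Using the identity: epsilon_{ijk} epsilon_{imn} = delta_{jm} delta_{kn} - delta_{jn} delta_{km}.
delta_{32} = 0
delta_{23} = 0
delta_{33} = 1
delta_{22} = 1
Result = 0 * 0 - 1 * 1 = 0 - 1 = -1

-1


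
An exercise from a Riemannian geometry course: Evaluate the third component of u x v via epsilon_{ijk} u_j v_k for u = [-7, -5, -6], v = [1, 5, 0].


(u x v)_3 = sum_{j,k} epsilon_{3jk} u_j v_k. Only permutations of (1,2,3) contribute; the two non-zero terms are:
eps_{312} u_1 v_2 = 1 * -7 * 5 = -35
eps_{321} u_2 v_1 = -1 * -5 * 1 = 5
(u x v)_3 = -30

-30


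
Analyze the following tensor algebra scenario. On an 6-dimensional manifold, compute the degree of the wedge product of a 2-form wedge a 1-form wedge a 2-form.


The degree of a wedge product is the sum of the degrees of the individual forms.
Degrees: 2, 1, 2
Total degree = 2 + 1 + 2 = 5

5


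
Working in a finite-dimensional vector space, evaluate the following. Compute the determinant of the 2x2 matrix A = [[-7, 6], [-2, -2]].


For a 2x2 matrix [[a, b], [c, d]], det = a*d - b*c.
a = -7, b = 6, c = -2, d = -2
a*d = -7 * -2 = 14
b*c = 6 * -2 = -12
det = 14 - -12 = 26

26


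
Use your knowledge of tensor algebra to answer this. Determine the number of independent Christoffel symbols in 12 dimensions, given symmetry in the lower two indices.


Christoffel symbols Gamma^k_{ij} are symmetric in i,j, so there are d * d(d+1)/2 independent symbols.
d = 12
d(d+1)/2 = 12 * 13 / 2 = 78
Total = 12 * 78 = 936

936


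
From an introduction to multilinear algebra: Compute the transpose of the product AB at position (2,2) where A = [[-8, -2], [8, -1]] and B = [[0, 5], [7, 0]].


(AB)^T_{ij} = (AB)_{ji} = sum_k A_{jk} B_{ki}.
For i=2, j=2 we need (AB)_{22}:
A_{21} * B_{12} = 8 * 5 = 40
A_{22} * B_{22} = -1 * 0 = 0
Sum = 40 + 0 = 40

40


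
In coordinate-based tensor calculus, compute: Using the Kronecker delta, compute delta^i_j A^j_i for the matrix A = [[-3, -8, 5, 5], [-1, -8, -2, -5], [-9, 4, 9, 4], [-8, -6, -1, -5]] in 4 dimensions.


The contraction (trace) of a rank-2 tensor is the sum of its diagonal elements.
Diagonal entries: A[1,1] = -3, A[2,2] = -8, A[3,3] = 9, A[4,4] = -5
Tr(A) = -3 + -8 + 9 + -5 = -7

-7


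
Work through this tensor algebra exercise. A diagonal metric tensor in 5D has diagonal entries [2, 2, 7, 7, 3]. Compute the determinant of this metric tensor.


For a diagonal metric, the determinant is the product of diagonal entries.
Diagonal entries: 2, 2, 7, 7, 3
det(g) = 2 * 2 * 7 * 7 * 3 = 588

588


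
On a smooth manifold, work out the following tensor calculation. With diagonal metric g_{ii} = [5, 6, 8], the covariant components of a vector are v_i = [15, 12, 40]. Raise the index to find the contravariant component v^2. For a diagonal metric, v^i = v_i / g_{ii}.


To raise an index with a diagonal metric: v^i = v_i / g_{ii}.
For index 2: v_2 = 12, g_{22} = 6
v^2 = 12 / 6 = 2

2


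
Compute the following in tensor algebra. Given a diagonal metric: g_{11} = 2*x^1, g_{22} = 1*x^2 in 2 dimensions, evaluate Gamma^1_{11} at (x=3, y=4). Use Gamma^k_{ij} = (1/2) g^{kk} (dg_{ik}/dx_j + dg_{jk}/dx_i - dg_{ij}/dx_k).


For a diagonal metric, Gamma^k_{ij} = (1/2) g^{kk} (dg_{ik}/dx_j + dg_{jk}/dx_i - dg_{ij}/dx_k).
The metric is diagonal, so g_{ab} = 0 for a != b.
At the given point: g_{11} = 6, g_{22} = 9
g^{11} = 1/6
dg_{11}/dx_1 = dg_{11}/dx_1 = 2
dg_{11}/dx_1 = dg_{11}/dx_1 = 2
dg_{11}/dx_1 = dg_{11}/dx_1 = 2
Numerator = 2 + 2 - 2 = 2
Gamma^1_{11} = 2 / (2 * 6) = 1/6

1/6


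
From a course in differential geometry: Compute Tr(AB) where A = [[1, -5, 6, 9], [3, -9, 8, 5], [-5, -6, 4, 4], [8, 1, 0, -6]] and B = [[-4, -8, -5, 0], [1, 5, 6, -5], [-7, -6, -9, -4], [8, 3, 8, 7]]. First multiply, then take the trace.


Tr(AB) = sum_i (AB)_{ii} where (AB)_{ii} = sum_k A_{ik} B_{ki}.
(AB)_{11} = 1*-4 + -5*1 + 6*-7 + 9*8 = 21
(AB)_{22} = 3*-8 + -9*5 + 8*-6 + 5*3 = -102
(AB)_{33} = -5*-5 + -6*6 + 4*-9 + 4*8 = -15
(AB)_{44} = 8*0 + 1*-5 + 0*-4 + -6*7 = -47
Tr(AB) = 21 + -102 + -15 + -47 = -143

-143


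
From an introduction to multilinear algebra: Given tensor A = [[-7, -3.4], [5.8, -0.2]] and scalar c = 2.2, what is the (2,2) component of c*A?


Scalar multiplication: (cA)_{ij} = c * A_{ij}.
c = 2.2
A_{22} = -0.2
(cA)_{22} = 2.2 * -0.2 = -0.44

-0.44


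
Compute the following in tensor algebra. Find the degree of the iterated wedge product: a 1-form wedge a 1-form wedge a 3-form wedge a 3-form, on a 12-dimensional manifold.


The degree of a wedge product is the sum of the degrees of the individual forms.
Degrees: 1, 1, 3, 3
Total degree = 1 + 1 + 3 + 3 = 8

8


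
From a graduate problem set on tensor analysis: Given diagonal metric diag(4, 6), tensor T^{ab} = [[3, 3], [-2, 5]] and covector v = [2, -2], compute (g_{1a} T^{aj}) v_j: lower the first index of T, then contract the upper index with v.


Step 1: lower the first index. For a diagonal metric, g_{ia} T^{aj} = g_{ii} T^{ij} (no sum on i).
g_{11} = 4
S_1{}^1 = 4 * T^{11} = 4 * 3 = 12
S_1{}^2 = 4 * T^{12} = 4 * 3 = 12
Step 2: contract S_1{}^j with v_j.
S_1{}^1 * v_1 = 12 * 2 = 24
S_1{}^2 * v_2 = 12 * -2 = -24
Result = 24 + -24 = 0

0


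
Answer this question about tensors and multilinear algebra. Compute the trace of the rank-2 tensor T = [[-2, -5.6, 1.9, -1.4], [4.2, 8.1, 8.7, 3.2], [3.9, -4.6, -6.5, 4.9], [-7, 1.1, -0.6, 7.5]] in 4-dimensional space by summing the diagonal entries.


The contraction (trace) of a rank-2 tensor is the sum of its diagonal elements.
Diagonal entries: A[1,1] = -2, A[2,2] = 8.1, A[3,3] = -6.5, A[4,4] = 7.5
Tr(A) = -2 + 8.1 + -6.5 + 7.5 = 7.1

7.1


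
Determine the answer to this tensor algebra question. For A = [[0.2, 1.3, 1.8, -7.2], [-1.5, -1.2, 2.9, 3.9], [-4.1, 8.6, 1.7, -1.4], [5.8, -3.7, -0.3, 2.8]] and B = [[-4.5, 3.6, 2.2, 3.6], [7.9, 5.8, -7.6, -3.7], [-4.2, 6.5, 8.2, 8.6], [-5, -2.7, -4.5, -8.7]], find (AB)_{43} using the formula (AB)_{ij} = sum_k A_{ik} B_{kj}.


(AB)_{ij} = sum_k A_{ik} B_{kj}.
For i=4, j=3:
A_{41} * B_{13} = 5.8 * 2.2 = 12.76
A_{42} * B_{23} = -3.7 * -7.6 = 28.12
A_{43} * B_{33} = -0.3 * 8.2 = -2.46
A_{44} * B_{43} = 2.8 * -4.5 = -12.6
Sum = 12.76 + 28.12 + -2.46 + -12.6 = 25.82

25.82


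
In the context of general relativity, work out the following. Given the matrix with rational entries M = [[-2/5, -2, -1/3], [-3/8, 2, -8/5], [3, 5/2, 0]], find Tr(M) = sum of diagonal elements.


The trace is the sum of diagonal entries.
Diagonal: M[1,1] = -2/5, M[2,2] = 2, M[3,3] = 0
Tr(M) = -2/5 + 2 + 0
Computing step by step:
After adding M[1,1]: -2/5
After adding M[2,2]: 8/5
After adding M[3,3]: 8/5
Tr(M) = 8/5

8/5


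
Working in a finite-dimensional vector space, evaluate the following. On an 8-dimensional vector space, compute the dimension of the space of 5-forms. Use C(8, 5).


The dimension of the space of p-forms on an n-dimensional space is C(n, p).
n = 8, p = 5
C(8, 5) = 8! / (5! * 3!) = 56

56


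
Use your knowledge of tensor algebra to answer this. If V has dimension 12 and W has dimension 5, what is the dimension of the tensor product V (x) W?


The dimension of a tensor product is the product of dimensions.
dim(V) = 12, dim(W) = 5
dim(V (x) W) = 12 * 5 = 60

60


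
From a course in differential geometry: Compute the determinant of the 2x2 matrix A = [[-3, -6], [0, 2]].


For a 2x2 matrix [[a, b], [c, d]], det = a*d - b*c.
a = -3, b = -6, c = 0, d = 2
a*d = -3 * 2 = -6
b*c = -6 * 0 = 0
det = -6 - 0 = -6

-6


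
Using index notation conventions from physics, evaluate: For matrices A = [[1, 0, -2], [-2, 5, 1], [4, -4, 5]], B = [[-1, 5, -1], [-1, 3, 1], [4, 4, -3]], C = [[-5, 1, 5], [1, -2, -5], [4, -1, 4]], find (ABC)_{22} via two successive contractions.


(ABC)_{22} = sum_m (AB)_{2m} C_{m2}. First compute row 2 of AB.
(AB)_{21} = -2*-1 + 5*-1 + 1*4 = 1
(AB)_{22} = -2*5 + 5*3 + 1*4 = 9
(AB)_{23} = -2*-1 + 5*1 + 1*-3 = 4
Now contract with column 2 of C:
(AB)_{21} * C_{12} = 1 * 1 = 1
(AB)_{22} * C_{22} = 9 * -2 = -18
(AB)_{23} * C_{32} = 4 * -1 = -4
(ABC)_{22} = 1 + -18 + -4 = -21

-21


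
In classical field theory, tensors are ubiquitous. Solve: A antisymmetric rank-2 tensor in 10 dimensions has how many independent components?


A antisymmetric rank-2 tensor in d dimensions has d(d-1)/2 independent components.
d = 10
d(d-1)/2 = 10 * 9 / 2 = 90 / 2 = 45

45


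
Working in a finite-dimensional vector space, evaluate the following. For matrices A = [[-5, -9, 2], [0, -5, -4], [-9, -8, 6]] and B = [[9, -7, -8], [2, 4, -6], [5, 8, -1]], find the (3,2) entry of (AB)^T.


(AB)^T_{ij} = (AB)_{ji} = sum_k A_{jk} B_{ki}.
For i=3, j=2 we need (AB)_{23}:
A_{21} * B_{13} = 0 * -8 = 0
A_{22} * B_{23} = -5 * -6 = 30
A_{23} * B_{33} = -4 * -1 = 4
Sum = 0 + 30 + 4 = 34

34


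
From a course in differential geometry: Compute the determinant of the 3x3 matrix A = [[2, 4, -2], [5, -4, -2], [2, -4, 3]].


Expanding along the first row, det(A) = a11*M_11 - a12*M_12 + a13*M_13, where M_1j is the (1,j) minor.
Minor M_11 = -4*3 - -2*-4 = -20
Minor M_12 = 5*3 - -2*2 = 19
Minor M_13 = 5*-4 - -4*2 = -12
det = 2*(-20) - 4*(19) + -2*(-12)
    = -40 - 76 + 24
    = -92

-92


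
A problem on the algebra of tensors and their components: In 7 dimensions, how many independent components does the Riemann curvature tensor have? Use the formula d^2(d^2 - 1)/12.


The Riemann tensor in d dimensions has d^2(d^2 - 1)/12 independent components.
d = 7, so d^2 = 49
d^2 - 1 = 48
d^2(d^2 - 1) = 49 * 48 = 2352
Divide by 12: 2352 / 12 = 196

196


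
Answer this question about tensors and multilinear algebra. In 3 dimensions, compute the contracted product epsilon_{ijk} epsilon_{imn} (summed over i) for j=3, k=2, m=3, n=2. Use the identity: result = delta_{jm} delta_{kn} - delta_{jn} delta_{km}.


Using the identity: epsilon_{ijk} epsilon_{imn} = delta_{jm} delta_{kn} - delta_{jn} delta_{km}.
delta_{33} = 1
delta_{22} = 1
delta_{32} = 0
delta_{23} = 0
Result = 1 * 1 - 0 * 0 = 1 - 0 = 1

1


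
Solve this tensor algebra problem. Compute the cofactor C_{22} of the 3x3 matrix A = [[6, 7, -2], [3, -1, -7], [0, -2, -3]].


To find cofactor C_{22}, delete row 2 and column 2.
The resulting 2x2 submatrix is: [[6, -2], [0, -3]]
Minor M_{22} = 6*-3 - -2*0
  = -18 - 0 = -18
Sign = (-1)^(2+2) = (-1)^4 = 1
Cofactor C_{22} = 1 * -18 = -18

-18


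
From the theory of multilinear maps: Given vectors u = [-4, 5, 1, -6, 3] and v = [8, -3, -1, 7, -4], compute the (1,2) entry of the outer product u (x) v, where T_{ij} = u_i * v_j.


The outer product entry T_{ij} = u_i * v_j.
We need i=1, j=2.
u_1 = -4, v_2 = -3
T_{1,2} = -4 * -3 = 12

12


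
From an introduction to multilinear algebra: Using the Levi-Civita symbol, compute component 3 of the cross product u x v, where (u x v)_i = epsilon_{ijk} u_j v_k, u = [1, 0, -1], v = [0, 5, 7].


(u x v)_3 = sum_{j,k} epsilon_{3jk} u_j v_k. Only permutations of (1,2,3) contribute; the two non-zero terms are:
eps_{312} u_1 v_2 = 1 * 1 * 5 = 5
eps_{321} u_2 v_1 = -1 * 0 * 0 = 0
(u x v)_3 = 5

5


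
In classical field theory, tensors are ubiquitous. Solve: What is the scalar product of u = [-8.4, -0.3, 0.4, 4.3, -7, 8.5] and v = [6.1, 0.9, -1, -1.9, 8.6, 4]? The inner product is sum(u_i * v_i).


The inner product u . v = sum of u_i * v_i.
Term-by-term: -8.4 * 6.1, -0.3 * 0.9, 0.4 * -1, 4.3 * -1.9, -7 * 8.6, 8.5 * 4
Products: -51.24, -0.27, -0.4, -8.17, -60.2, 34
Sum = -51.24 + -0.27 + -0.4 + -8.17 + -60.2 + 34 = -86.28

-86.28


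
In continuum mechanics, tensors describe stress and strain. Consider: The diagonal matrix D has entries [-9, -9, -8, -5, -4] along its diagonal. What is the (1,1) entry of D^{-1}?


For a diagonal matrix, the inverse has entries (D^{-1})_{ii} = 1/d_{ii}.
The diagonal entries are: d_{11} = -9, d_{22} = -9, d_{33} = -8, d_{44} = -5, d_{55} = -4
We need (D^{-1})_{11} = 1/d_{11} = 1/-9 = -1/9

-1/9


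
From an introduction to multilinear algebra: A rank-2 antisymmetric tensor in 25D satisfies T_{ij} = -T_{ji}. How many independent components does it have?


An antisymmetric rank-2 tensor satisfies A_{ij} = -A_{ji}, so diagonal entries are zero.
The independent components are the upper-triangular entries: C(n, 2) = n(n-1)/2.
n = 25
C(25, 2) = 25 * 24 / 2 = 600 / 2 = 300

300


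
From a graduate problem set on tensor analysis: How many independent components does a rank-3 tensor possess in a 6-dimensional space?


The number of components of a rank-r tensor in d dimensions is d^r.
Here d = 6 and r = 3.
6^3 = 216

216


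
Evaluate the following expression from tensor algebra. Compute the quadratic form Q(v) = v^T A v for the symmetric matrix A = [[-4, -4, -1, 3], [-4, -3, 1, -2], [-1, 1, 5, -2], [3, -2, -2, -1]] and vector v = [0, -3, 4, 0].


First compute Av:
(Av)_1 = -4*0 + -4*-3 + -1*4 + 3*0 = 8
(Av)_2 = -4*0 + -3*-3 + 1*4 + -2*0 = 13
(Av)_3 = -1*0 + 1*-3 + 5*4 + -2*0 = 17
(Av)_4 = 3*0 + -2*-3 + -2*4 + -1*0 = -2
Av = [8, 13, 17, -2]
Then v^T (Av) = 0*8 + -3*13 + 4*17 + 0*-2
= 0 + -39 + 68 + 0 = 29

29


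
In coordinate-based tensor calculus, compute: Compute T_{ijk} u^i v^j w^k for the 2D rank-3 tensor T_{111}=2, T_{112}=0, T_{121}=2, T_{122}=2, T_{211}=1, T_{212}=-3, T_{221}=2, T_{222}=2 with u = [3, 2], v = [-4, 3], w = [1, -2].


S = sum over i,j,k of T_{ijk} u_i v_j w_k. Expanding all 8 terms:
T_{111}*u_1*v_1*w_1 = 2*3*-4*1 = -24  (running total: -24)
T_{112}*u_1*v_1*w_2 = 0*3*-4*-2 = 0  (running total: -24)
T_{121}*u_1*v_2*w_1 = 2*3*3*1 = 18  (running total: -6)
T_{122}*u_1*v_2*w_2 = 2*3*3*-2 = -36  (running total: -42)
T_{211}*u_2*v_1*w_1 = 1*2*-4*1 = -8  (running total: -50)
T_{212}*u_2*v_1*w_2 = -3*2*-4*-2 = -48  (running total: -98)
T_{221}*u_2*v_2*w_1 = 2*2*3*1 = 12  (running total: -86)
T_{222}*u_2*v_2*w_2 = 2*2*3*-2 = -24  (running total: -110)
S = -110

-110


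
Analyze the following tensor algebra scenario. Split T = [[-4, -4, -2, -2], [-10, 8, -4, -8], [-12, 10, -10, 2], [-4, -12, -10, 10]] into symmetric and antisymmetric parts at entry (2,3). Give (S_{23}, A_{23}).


T_{23} = -4
T_{32} = 10
S_{23} = (-4 + 10)/2 = 6/2 = 3
A_{23} = (-4 - 10)/2 = -14/2 = -7
Check: S + A = 3 + -7 = -4 = T_{23}.

(3, -7)


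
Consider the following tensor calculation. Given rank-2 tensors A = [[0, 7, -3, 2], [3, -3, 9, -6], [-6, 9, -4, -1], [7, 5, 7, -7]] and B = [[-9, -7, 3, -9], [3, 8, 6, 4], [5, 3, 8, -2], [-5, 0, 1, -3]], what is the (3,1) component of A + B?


Tensor addition is component-wise: (A + B)_{ij} = A_{ij} + B_{ij}.
A_{31} = -6
B_{31} = 5
(A + B)_{31} = -6 + 5 = -1

-1


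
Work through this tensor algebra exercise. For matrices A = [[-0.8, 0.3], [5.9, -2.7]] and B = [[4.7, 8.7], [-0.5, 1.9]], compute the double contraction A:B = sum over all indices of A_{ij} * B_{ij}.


A:B = sum over all i,j of A_{ij} * B_{ij}.
Row 1: -0.8*4.7=-3.76, 0.3*8.7=2.61 => row sum = -1.15
Row 2: 5.9*-0.5=-2.95, -2.7*1.9=-5.13 => row sum = -8.08
Total = -1.15 + -8.08 = -9.23

-9.23


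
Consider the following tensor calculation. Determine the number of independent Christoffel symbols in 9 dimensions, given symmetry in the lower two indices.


Christoffel symbols Gamma^k_{ij} are symmetric in i,j, so there are d * d(d+1)/2 independent symbols.
d = 9
d(d+1)/2 = 9 * 10 / 2 = 45
Total = 9 * 45 = 405

405


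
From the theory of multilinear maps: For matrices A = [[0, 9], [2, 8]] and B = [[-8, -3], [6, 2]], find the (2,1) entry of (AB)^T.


(AB)^T_{ij} = (AB)_{ji} = sum_k A_{jk} B_{ki}.
For i=2, j=1 we need (AB)_{12}:
A_{11} * B_{12} = 0 * -3 = 0
A_{12} * B_{22} = 9 * 2 = 18
Sum = 0 + 18 = 18

18


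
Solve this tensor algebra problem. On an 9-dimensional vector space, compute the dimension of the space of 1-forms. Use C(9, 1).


The dimension of the space of p-forms on an n-dimensional space is C(n, p).
n = 9, p = 1
C(9, 1) = 9! / (1! * 8!) = 9

9


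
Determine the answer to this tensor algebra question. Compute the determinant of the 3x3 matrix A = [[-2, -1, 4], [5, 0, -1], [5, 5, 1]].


Expanding along the first row, det(A) = a11*M_11 - a12*M_12 + a13*M_13, where M_1j is the (1,j) minor.
Minor M_11 = 0*1 - -1*5 = 5
Minor M_12 = 5*1 - -1*5 = 10
Minor M_13 = 5*5 - 0*5 = 25
det = -2*(5) - -1*(10) + 4*(25)
    = -10 - -10 + 100
    = 100

100


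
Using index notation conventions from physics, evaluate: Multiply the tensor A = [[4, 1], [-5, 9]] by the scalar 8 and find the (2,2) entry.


Scalar multiplication: (cA)_{ij} = c * A_{ij}.
c = 8
A_{22} = 9
(cA)_{22} = 8 * 9 = 72

72


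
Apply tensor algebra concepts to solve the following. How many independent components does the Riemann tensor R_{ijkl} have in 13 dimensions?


The Riemann tensor in d dimensions has d^2(d^2 - 1)/12 independent components.
d = 13, so d^2 = 169
d^2 - 1 = 168
d^2(d^2 - 1) = 169 * 168 = 28392
Divide by 12: 28392 / 12 = 2366

2366


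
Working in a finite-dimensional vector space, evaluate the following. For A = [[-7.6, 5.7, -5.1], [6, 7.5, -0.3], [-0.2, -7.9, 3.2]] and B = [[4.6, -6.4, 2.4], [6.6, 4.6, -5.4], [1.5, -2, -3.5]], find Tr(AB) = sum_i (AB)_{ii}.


Tr(AB) = sum_i (AB)_{ii} where (AB)_{ii} = sum_k A_{ik} B_{ki}.
(AB)_{11} = -7.6*4.6 + 5.7*6.6 + -5.1*1.5 = -4.99
(AB)_{22} = 6*-6.4 + 7.5*4.6 + -0.3*-2 = -3.3
(AB)_{33} = -0.2*2.4 + -7.9*-5.4 + 3.2*-3.5 = 30.98
Tr(AB) = -4.99 + -3.3 + 30.98 = 22.69

22.69


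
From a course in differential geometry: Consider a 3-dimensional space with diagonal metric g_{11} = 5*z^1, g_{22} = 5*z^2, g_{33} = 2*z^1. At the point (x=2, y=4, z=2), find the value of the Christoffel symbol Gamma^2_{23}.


For a diagonal metric, Gamma^k_{ij} = (1/2) g^{kk} (dg_{ik}/dx_j + dg_{jk}/dx_i - dg_{ij}/dx_k).
The metric is diagonal, so g_{ab} = 0 for a != b.
At the given point: g_{11} = 10, g_{22} = 20, g_{33} = 4
g^{22} = 1/20
dg_{22}/dx_3 = dg_{22}/dx_3 = 20
dg_{32}/dx_2 = 0 (off-diagonal)
dg_{23}/dx_2 = 0 (off-diagonal)
Numerator = 20 + 0 - 0 = 20
Gamma^2_{23} = 20 / (2 * 20) = 1/2

1/2


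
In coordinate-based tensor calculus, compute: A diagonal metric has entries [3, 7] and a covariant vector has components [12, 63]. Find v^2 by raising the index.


To raise an index with a diagonal metric: v^i = v_i / g_{ii}.
For index 2: v_2 = 63, g_{22} = 7
v^2 = 63 / 7 = 9

9


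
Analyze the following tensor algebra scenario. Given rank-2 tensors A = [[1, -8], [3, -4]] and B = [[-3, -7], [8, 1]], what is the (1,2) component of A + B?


Tensor addition is component-wise: (A + B)_{ij} = A_{ij} + B_{ij}.
A_{12} = -8
B_{12} = -7
(A + B)_{12} = -8 + -7 = -15

-15


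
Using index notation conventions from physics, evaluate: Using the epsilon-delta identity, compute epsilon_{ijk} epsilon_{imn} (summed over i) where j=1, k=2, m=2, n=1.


Using the identity: epsilon_{ijk} epsilon_{imn} = delta_{jm} delta_{kn} - delta_{jn} delta_{km}.
delta_{12} = 0
delta_{21} = 0
delta_{11} = 1
delta_{22} = 1
Result = 0 * 0 - 1 * 1 = 0 - 1 = -1

-1


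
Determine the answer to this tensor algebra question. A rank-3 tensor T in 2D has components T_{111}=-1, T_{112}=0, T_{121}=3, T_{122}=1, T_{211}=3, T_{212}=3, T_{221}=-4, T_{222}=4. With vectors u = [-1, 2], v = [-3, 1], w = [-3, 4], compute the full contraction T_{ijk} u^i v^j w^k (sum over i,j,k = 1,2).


S = sum over i,j,k of T_{ijk} u_i v_j w_k. Expanding all 8 terms:
T_{111}*u_1*v_1*w_1 = -1*-1*-3*-3 = 9  (running total: 9)
T_{112}*u_1*v_1*w_2 = 0*-1*-3*4 = 0  (running total: 9)
T_{121}*u_1*v_2*w_1 = 3*-1*1*-3 = 9  (running total: 18)
T_{122}*u_1*v_2*w_2 = 1*-1*1*4 = -4  (running total: 14)
T_{211}*u_2*v_1*w_1 = 3*2*-3*-3 = 54  (running total: 68)
T_{212}*u_2*v_1*w_2 = 3*2*-3*4 = -72  (running total: -4)
T_{221}*u_2*v_2*w_1 = -4*2*1*-3 = 24  (running total: 20)
T_{222}*u_2*v_2*w_2 = 4*2*1*4 = 32  (running total: 52)
S = 52

52


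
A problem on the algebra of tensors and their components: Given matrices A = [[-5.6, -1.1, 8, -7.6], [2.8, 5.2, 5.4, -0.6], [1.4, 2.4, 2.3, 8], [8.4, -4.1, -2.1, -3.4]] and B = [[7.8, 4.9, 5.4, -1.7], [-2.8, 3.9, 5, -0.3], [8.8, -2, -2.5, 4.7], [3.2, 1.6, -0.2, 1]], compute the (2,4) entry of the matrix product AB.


(AB)_{ij} = sum_k A_{ik} B_{kj}.
For i=2, j=4:
A_{21} * B_{14} = 2.8 * -1.7 = -4.76
A_{22} * B_{24} = 5.2 * -0.3 = -1.56
A_{23} * B_{34} = 5.4 * 4.7 = 25.38
A_{24} * B_{44} = -0.6 * 1 = -0.6
Sum = -4.76 + -1.56 + 25.38 + -0.6 = 18.46

18.46


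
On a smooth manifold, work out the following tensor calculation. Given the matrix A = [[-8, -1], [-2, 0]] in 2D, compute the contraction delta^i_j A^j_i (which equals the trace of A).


The contraction (trace) of a rank-2 tensor is the sum of its diagonal elements.
Diagonal entries: A[1,1] = -8, A[2,2] = 0
Tr(A) = -8 + 0 = -8

-8


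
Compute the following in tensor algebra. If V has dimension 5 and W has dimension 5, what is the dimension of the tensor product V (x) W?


The dimension of a tensor product is the product of dimensions.
dim(V) = 5, dim(W) = 5
dim(V (x) W) = 5 * 5 = 25

25


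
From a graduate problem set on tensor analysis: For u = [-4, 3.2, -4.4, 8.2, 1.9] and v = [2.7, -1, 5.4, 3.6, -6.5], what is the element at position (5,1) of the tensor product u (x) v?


The outer product entry T_{ij} = u_i * v_j.
We need i=5, j=1.
u_5 = 1.9, v_1 = 2.7
T_{5,1} = 1.9 * 2.7 = 5.13

5.13


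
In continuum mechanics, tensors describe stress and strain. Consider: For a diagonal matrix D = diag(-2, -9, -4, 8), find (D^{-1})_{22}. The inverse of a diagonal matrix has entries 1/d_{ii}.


For a diagonal matrix, the inverse has entries (D^{-1})_{ii} = 1/d_{ii}.
The diagonal entries are: d_{11} = -2, d_{22} = -9, d_{33} = -4, d_{44} = 8
We need (D^{-1})_{22} = 1/d_{22} = 1/-9 = -1/9

-1/9


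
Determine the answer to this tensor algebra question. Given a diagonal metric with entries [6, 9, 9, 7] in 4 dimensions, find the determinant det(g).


For a diagonal metric, the determinant is the product of diagonal entries.
Diagonal entries: 6, 9, 9, 7
det(g) = 6 * 9 * 9 * 7 = 3402

3402


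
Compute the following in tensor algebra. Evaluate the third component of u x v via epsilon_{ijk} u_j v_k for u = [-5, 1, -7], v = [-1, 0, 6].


(u x v)_3 = sum_{j,k} epsilon_{3jk} u_j v_k. Only permutations of (1,2,3) contribute; the two non-zero terms are:
eps_{312} u_1 v_2 = 1 * -5 * 0 = 0
eps_{321} u_2 v_1 = -1 * 1 * -1 = 1
(u x v)_3 = 1

1


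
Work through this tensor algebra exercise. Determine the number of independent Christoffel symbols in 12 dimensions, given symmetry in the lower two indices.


Christoffel symbols Gamma^k_{ij} are symmetric in i,j, so there are d * d(d+1)/2 independent symbols.
d = 12
d(d+1)/2 = 12 * 13 / 2 = 78
Total = 12 * 78 = 936

936


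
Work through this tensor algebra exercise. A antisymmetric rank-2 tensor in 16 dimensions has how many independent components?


A antisymmetric rank-2 tensor in d dimensions has d(d-1)/2 independent components.
d = 16
d(d-1)/2 = 16 * 15 / 2 = 240 / 2 = 120

120


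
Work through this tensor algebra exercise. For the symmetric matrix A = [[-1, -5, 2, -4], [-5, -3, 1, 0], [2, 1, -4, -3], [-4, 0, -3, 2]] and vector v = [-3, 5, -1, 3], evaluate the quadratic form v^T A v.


First compute Av:
(Av)_1 = -1*-3 + -5*5 + 2*-1 + -4*3 = -36
(Av)_2 = -5*-3 + -3*5 + 1*-1 + 0*3 = -1
(Av)_3 = 2*-3 + 1*5 + -4*-1 + -3*3 = -6
(Av)_4 = -4*-3 + 0*5 + -3*-1 + 2*3 = 21
Av = [-36, -1, -6, 21]
Then v^T (Av) = -3*-36 + 5*-1 + -1*-6 + 3*21
= 108 + -5 + 6 + 63 = 172

172


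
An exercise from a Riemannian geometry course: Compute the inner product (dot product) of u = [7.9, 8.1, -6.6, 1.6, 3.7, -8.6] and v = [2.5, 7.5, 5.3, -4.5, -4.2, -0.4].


The inner product u . v = sum of u_i * v_i.
Term-by-term: 7.9 * 2.5, 8.1 * 7.5, -6.6 * 5.3, 1.6 * -4.5, 3.7 * -4.2, -8.6 * -0.4
Products: 19.75, 60.75, -34.98, -7.2, -15.54, 3.44
Sum = 19.75 + 60.75 + -34.98 + -7.2 + -15.54 + 3.44 = 26.22

26.22


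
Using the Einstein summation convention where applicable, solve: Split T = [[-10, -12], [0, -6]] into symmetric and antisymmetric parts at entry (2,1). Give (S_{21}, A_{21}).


T_{21} = 0
T_{12} = -12
S_{21} = (0 + -12)/2 = -12/2 = -6
A_{21} = (0 - -12)/2 = 12/2 = 6
Check: S + A = -6 + 6 = 0 = T_{21}.

(-6, 6)


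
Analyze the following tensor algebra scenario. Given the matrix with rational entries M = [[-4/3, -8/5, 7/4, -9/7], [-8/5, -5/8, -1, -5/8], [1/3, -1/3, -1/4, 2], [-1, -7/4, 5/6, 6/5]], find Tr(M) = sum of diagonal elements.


The trace is the sum of diagonal entries.
Diagonal: M[1,1] = -4/3, M[2,2] = -5/8, M[3,3] = -1/4, M[4,4] = 6/5
Tr(M) = -4/3 + -5/8 + -1/4 + 6/5
Computing step by step:
After adding M[1,1]: -4/3
After adding M[2,2]: -47/24
After adding M[3,3]: -53/24
After adding M[4,4]: -121/120
Tr(M) = -121/120

-121/120


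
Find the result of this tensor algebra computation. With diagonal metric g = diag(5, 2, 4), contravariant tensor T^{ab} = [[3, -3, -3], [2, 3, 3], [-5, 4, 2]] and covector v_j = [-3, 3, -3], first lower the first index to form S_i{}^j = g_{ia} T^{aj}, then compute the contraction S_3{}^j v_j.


Step 1: lower the first index. For a diagonal metric, g_{ia} T^{aj} = g_{ii} T^{ij} (no sum on i).
g_{33} = 4
S_3{}^1 = 4 * T^{31} = 4 * -5 = -20
S_3{}^2 = 4 * T^{32} = 4 * 4 = 16
S_3{}^3 = 4 * T^{33} = 4 * 2 = 8
Step 2: contract S_3{}^j with v_j.
S_3{}^1 * v_1 = -20 * -3 = 60
S_3{}^2 * v_2 = 16 * 3 = 48
S_3{}^3 * v_3 = 8 * -3 = -24
Result = 60 + 48 + -24 = 84

84


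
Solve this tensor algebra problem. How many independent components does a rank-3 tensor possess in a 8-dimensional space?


The number of components of a rank-r tensor in d dimensions is d^r.
Here d = 8 and r = 3.
8^3 = 512

512


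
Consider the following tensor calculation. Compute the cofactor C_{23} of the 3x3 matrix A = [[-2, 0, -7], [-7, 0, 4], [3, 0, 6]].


To find cofactor C_{23}, delete row 2 and column 3.
The resulting 2x2 submatrix is: [[-2, 0], [3, 0]]
Minor M_{23} = -2*0 - 0*3
  = 0 - 0 = 0
Sign = (-1)^(2+3) = (-1)^5 = -1
Cofactor C_{23} = -1 * 0 = 0

0


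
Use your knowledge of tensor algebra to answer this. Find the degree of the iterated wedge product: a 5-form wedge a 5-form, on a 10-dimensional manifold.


The degree of a wedge product is the sum of the degrees of the individual forms.
Degrees: 5, 5
Total degree = 5 + 5 = 10

10


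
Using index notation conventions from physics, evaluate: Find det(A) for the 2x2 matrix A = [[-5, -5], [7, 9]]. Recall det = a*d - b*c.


For a 2x2 matrix [[a, b], [c, d]], det = a*d - b*c.
a = -5, b = -5, c = 7, d = 9
a*d = -5 * 9 = -45
b*c = -5 * 7 = -35
det = -45 - -35 = -10

-10


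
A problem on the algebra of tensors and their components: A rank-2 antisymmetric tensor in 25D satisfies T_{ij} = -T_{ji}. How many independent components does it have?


An antisymmetric rank-2 tensor satisfies A_{ij} = -A_{ji}, so diagonal entries are zero.
The independent components are the upper-triangular entries: C(n, 2) = n(n-1)/2.
n = 25
C(25, 2) = 25 * 24 / 2 = 600 / 2 = 300

300


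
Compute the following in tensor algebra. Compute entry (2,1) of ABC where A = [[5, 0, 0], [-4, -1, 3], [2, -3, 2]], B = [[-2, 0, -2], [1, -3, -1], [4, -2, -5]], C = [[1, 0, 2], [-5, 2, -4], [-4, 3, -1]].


(ABC)_{21} = sum_m (AB)_{2m} C_{m1}. First compute row 2 of AB.
(AB)_{21} = -4*-2 + -1*1 + 3*4 = 19
(AB)_{22} = -4*0 + -1*-3 + 3*-2 = -3
(AB)_{23} = -4*-2 + -1*-1 + 3*-5 = -6
Now contract with column 1 of C:
(AB)_{21} * C_{11} = 19 * 1 = 19
(AB)_{22} * C_{21} = -3 * -5 = 15
(AB)_{23} * C_{31} = -6 * -4 = 24
(ABC)_{21} = 19 + 15 + 24 = 58

58


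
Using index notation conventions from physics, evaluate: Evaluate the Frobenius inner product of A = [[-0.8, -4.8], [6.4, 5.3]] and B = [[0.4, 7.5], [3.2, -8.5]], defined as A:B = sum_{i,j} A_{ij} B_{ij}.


A:B = sum over all i,j of A_{ij} * B_{ij}.
Row 1: -0.8*0.4=-0.32, -4.8*7.5=-36 => row sum = -36.32
Row 2: 6.4*3.2=20.48, 5.3*-8.5=-45.05 => row sum = -24.57
Total = -36.32 + -24.57 = -60.89

-60.89


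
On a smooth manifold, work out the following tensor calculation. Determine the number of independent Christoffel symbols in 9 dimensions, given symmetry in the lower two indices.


Christoffel symbols Gamma^k_{ij} are symmetric in i,j, so there are d * d(d+1)/2 independent symbols.
d = 9
d(d+1)/2 = 9 * 10 / 2 = 45
Total = 9 * 45 = 405

405


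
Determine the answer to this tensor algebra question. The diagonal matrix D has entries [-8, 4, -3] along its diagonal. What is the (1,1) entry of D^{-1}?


For a diagonal matrix, the inverse has entries (D^{-1})_{ii} = 1/d_{ii}.
The diagonal entries are: d_{11} = -8, d_{22} = 4, d_{33} = -3
We need (D^{-1})_{11} = 1/d_{11} = 1/-8 = -1/8

-1/8


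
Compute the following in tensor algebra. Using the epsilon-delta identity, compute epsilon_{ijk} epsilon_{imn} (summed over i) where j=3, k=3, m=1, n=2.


Using the identity: epsilon_{ijk} epsilon_{imn} = delta_{jm} delta_{kn} - delta_{jn} delta_{km}.
delta_{31} = 0
delta_{32} = 0
delta_{32} = 0
delta_{31} = 0
Result = 0 * 0 - 0 * 0 = 0 - 0 = 0

0


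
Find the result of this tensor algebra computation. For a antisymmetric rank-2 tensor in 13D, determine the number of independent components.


A antisymmetric rank-2 tensor in d dimensions has d(d-1)/2 independent components.
d = 13
d(d-1)/2 = 13 * 12 / 2 = 156 / 2 = 78

78


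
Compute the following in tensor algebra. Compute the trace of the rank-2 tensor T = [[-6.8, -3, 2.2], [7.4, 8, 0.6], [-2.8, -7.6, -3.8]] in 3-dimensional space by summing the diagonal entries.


The contraction (trace) of a rank-2 tensor is the sum of its diagonal elements.
Diagonal entries: A[1,1] = -6.8, A[2,2] = 8, A[3,3] = -3.8
Tr(A) = -6.8 + 8 + -3.8 = -2.6

-2.6


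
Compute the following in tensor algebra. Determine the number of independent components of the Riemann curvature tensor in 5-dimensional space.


The Riemann tensor in d dimensions has d^2(d^2 - 1)/12 independent components.
d = 5, so d^2 = 25
d^2 - 1 = 24
d^2(d^2 - 1) = 25 * 24 = 600
Divide by 12: 600 / 12 = 50

50


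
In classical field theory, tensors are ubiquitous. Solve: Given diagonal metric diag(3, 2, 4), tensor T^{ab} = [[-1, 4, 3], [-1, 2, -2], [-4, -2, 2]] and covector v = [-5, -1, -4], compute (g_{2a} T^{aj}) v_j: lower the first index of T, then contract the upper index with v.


Step 1: lower the first index. For a diagonal metric, g_{ia} T^{aj} = g_{ii} T^{ij} (no sum on i).
g_{22} = 2
S_2{}^1 = 2 * T^{21} = 2 * -1 = -2
S_2{}^2 = 2 * T^{22} = 2 * 2 = 4
S_2{}^3 = 2 * T^{23} = 2 * -2 = -4
Step 2: contract S_2{}^j with v_j.
S_2{}^1 * v_1 = -2 * -5 = 10
S_2{}^2 * v_2 = 4 * -1 = -4
S_2{}^3 * v_3 = -4 * -4 = 16
Result = 10 + -4 + 16 = 22

22


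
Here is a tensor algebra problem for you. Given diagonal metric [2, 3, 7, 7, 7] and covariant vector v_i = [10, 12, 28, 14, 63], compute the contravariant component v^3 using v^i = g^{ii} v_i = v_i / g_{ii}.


To raise an index with a diagonal metric: v^i = v_i / g_{ii}.
For index 3: v_3 = 28, g_{33} = 7
v^3 = 28 / 7 = 4

4


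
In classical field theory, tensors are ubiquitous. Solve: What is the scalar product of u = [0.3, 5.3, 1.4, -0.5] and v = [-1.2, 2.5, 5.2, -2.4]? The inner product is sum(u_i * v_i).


The inner product u . v = sum of u_i * v_i.
Term-by-term: 0.3 * -1.2, 5.3 * 2.5, 1.4 * 5.2, -0.5 * -2.4
Products: -0.36, 13.25, 7.28, 1.2
Sum = -0.36 + 13.25 + 7.28 + 1.2 = 21.37

21.37


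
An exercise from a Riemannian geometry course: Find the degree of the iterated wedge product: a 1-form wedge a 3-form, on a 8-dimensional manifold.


The degree of a wedge product is the sum of the degrees of the individual forms.
Degrees: 1, 3
Total degree = 1 + 3 = 4

4


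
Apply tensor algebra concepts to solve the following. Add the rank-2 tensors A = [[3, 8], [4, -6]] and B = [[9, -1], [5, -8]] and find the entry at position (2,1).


Tensor addition is component-wise: (A + B)_{ij} = A_{ij} + B_{ij}.
A_{21} = 4
B_{21} = 5
(A + B)_{21} = 4 + 5 = 9

9


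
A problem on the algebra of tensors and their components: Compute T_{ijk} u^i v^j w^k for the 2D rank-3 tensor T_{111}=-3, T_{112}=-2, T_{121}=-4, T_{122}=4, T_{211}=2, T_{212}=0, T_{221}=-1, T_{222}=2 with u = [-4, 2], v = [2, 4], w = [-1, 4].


S = sum over i,j,k of T_{ijk} u_i v_j w_k. Expanding all 8 terms:
T_{111}*u_1*v_1*w_1 = -3*-4*2*-1 = -24  (running total: -24)
T_{112}*u_1*v_1*w_2 = -2*-4*2*4 = 64  (running total: 40)
T_{121}*u_1*v_2*w_1 = -4*-4*4*-1 = -64  (running total: -24)
T_{122}*u_1*v_2*w_2 = 4*-4*4*4 = -256  (running total: -280)
T_{211}*u_2*v_1*w_1 = 2*2*2*-1 = -8  (running total: -288)
T_{212}*u_2*v_1*w_2 = 0*2*2*4 = 0  (running total: -288)
T_{221}*u_2*v_2*w_1 = -1*2*4*-1 = 8  (running total: -280)
T_{222}*u_2*v_2*w_2 = 2*2*4*4 = 64  (running total: -216)
S = -216

-216


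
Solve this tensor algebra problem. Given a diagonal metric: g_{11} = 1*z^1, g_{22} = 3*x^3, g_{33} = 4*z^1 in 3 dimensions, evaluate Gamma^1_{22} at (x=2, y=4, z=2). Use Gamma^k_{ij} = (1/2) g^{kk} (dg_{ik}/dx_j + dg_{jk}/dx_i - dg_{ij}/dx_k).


For a diagonal metric, Gamma^k_{ij} = (1/2) g^{kk} (dg_{ik}/dx_j + dg_{jk}/dx_i - dg_{ij}/dx_k).
The metric is diagonal, so g_{ab} = 0 for a != b.
At the given point: g_{11} = 2, g_{22} = 24, g_{33} = 8
g^{11} = 1/2
dg_{21}/dx_2 = 0 (off-diagonal)
dg_{21}/dx_2 = 0 (off-diagonal)
dg_{22}/dx_1 = dg_{22}/dx_1 = 36
Numerator = 0 + 0 - 36 = -36
Gamma^1_{22} = -36 / (2 * 2) = -9

-9


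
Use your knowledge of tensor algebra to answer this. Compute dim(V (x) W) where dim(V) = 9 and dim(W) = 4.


The dimension of a tensor product is the product of dimensions.
dim(V) = 9, dim(W) = 4
dim(V (x) W) = 9 * 4 = 36

36


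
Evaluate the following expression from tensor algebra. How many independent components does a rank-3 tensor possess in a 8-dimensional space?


The number of components of a rank-r tensor in d dimensions is d^r.
Here d = 8 and r = 3.
8^3 = 512

512


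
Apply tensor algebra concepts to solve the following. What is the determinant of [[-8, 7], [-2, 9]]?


For a 2x2 matrix [[a, b], [c, d]], det = a*d - b*c.
a = -8, b = 7, c = -2, d = 9
a*d = -8 * 9 = -72
b*c = 7 * -2 = -14
det = -72 - -14 = -58

-58


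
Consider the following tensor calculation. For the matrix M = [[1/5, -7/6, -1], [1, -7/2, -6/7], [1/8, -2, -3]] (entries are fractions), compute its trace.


The trace is the sum of diagonal entries.
Diagonal: M[1,1] = 1/5, M[2,2] = -7/2, M[3,3] = -3
Tr(M) = 1/5 + -7/2 + -3
Computing step by step:
After adding M[1,1]: 1/5
After adding M[2,2]: -33/10
After adding M[3,3]: -63/10
Tr(M) = -63/10

-63/10


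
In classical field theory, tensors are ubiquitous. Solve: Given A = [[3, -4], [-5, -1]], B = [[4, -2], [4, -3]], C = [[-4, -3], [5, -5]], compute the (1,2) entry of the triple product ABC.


(ABC)_{12} = sum_m (AB)_{1m} C_{m2}. First compute row 1 of AB.
(AB)_{11} = 3*4 + -4*4 = -4
(AB)_{12} = 3*-2 + -4*-3 = 6
Now contract with column 2 of C:
(AB)_{11} * C_{12} = -4 * -3 = 12
(AB)_{12} * C_{22} = 6 * -5 = -30
(ABC)_{12} = 12 + -30 = -18

-18


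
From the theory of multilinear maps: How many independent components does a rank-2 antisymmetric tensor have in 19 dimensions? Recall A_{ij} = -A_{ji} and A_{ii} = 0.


An antisymmetric rank-2 tensor satisfies A_{ij} = -A_{ji}, so diagonal entries are zero.
The independent components are the upper-triangular entries: C(n, 2) = n(n-1)/2.
n = 19
C(19, 2) = 19 * 18 / 2 = 342 / 2 = 171

171


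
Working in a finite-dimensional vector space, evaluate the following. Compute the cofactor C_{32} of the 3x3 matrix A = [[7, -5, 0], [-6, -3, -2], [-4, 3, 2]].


To find cofactor C_{32}, delete row 3 and column 2.
The resulting 2x2 submatrix is: [[7, 0], [-6, -2]]
Minor M_{32} = 7*-2 - 0*-6
  = -14 - 0 = -14
Sign = (-1)^(3+2) = (-1)^5 = -1
Cofactor C_{32} = -1 * -14 = 14

14


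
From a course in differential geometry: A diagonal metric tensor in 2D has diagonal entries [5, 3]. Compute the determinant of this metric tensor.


For a diagonal metric, the determinant is the product of diagonal entries.
Diagonal entries: 5, 3
det(g) = 5 * 3 = 15

15


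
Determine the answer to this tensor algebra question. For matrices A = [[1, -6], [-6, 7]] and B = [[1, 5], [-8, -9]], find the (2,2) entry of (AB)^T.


(AB)^T_{ij} = (AB)_{ji} = sum_k A_{jk} B_{ki}.
For i=2, j=2 we need (AB)_{22}:
A_{21} * B_{12} = -6 * 5 = -30
A_{22} * B_{22} = 7 * -9 = -63
Sum = -30 + -63 = -93

-93


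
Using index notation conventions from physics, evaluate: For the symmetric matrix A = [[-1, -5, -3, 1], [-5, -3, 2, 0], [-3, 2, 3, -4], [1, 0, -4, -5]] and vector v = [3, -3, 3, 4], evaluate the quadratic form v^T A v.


First compute Av:
(Av)_1 = -1*3 + -5*-3 + -3*3 + 1*4 = 7
(Av)_2 = -5*3 + -3*-3 + 2*3 + 0*4 = 0
(Av)_3 = -3*3 + 2*-3 + 3*3 + -4*4 = -22
(Av)_4 = 1*3 + 0*-3 + -4*3 + -5*4 = -29
Av = [7, 0, -22, -29]
Then v^T (Av) = 3*7 + -3*0 + 3*-22 + 4*-29
= 21 + 0 + -66 + -116 = -161

-161


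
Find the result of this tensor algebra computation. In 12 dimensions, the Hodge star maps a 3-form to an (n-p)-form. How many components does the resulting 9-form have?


The Hodge dual of a p-form on an n-dimensional manifold is an (n-p)-form.
n = 12, p = 3, so dual degree = 12 - 3 = 9
The number of components is C(n, n-p) = C(12, 9) = 220

220


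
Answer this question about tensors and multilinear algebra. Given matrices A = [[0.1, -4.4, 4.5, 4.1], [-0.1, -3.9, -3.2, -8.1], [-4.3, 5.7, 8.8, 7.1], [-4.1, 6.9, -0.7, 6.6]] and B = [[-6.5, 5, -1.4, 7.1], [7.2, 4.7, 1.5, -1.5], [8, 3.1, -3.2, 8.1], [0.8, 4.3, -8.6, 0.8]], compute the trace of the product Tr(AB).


Tr(AB) = sum_i (AB)_{ii} where (AB)_{ii} = sum_k A_{ik} B_{ki}.
(AB)_{11} = 0.1*-6.5 + -4.4*7.2 + 4.5*8 + 4.1*0.8 = 6.95
(AB)_{22} = -0.1*5 + -3.9*4.7 + -3.2*3.1 + -8.1*4.3 = -63.58
(AB)_{33} = -4.3*-1.4 + 5.7*1.5 + 8.8*-3.2 + 7.1*-8.6 = -74.65
(AB)_{44} = -4.1*7.1 + 6.9*-1.5 + -0.7*8.1 + 6.6*0.8 = -39.85
Tr(AB) = 6.95 + -63.58 + -74.65 + -39.85 = -171.13

-171.13


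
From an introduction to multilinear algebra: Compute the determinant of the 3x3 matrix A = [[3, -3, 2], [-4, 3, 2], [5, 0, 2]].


Expanding along the first row, det(A) = a11*M_11 - a12*M_12 + a13*M_13, where M_1j is the (1,j) minor.
Minor M_11 = 3*2 - 2*0 = 6
Minor M_12 = -4*2 - 2*5 = -18
Minor M_13 = -4*0 - 3*5 = -15
det = 3*(6) - -3*(-18) + 2*(-15)
    = 18 - 54 + -30
    = -66

-66


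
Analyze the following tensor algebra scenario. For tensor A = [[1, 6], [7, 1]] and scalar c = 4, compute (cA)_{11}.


Scalar multiplication: (cA)_{ij} = c * A_{ij}.
c = 4
A_{11} = 1
(cA)_{11} = 4 * 1 = 4

4


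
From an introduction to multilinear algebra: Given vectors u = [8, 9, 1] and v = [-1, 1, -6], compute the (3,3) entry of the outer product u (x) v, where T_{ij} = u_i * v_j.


The outer product entry T_{ij} = u_i * v_j.
We need i=3, j=3.
u_3 = 1, v_3 = -6
T_{3,3} = 1 * -6 = -6

-6


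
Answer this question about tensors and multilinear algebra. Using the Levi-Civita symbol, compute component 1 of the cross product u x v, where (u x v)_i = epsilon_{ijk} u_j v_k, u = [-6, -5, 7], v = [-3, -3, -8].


(u x v)_1 = sum_{j,k} epsilon_{1jk} u_j v_k. Only permutations of (1,2,3) contribute; the two non-zero terms are:
eps_{123} u_2 v_3 = 1 * -5 * -8 = 40
eps_{132} u_3 v_2 = -1 * 7 * -3 = 21
(u x v)_1 = 61

61
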